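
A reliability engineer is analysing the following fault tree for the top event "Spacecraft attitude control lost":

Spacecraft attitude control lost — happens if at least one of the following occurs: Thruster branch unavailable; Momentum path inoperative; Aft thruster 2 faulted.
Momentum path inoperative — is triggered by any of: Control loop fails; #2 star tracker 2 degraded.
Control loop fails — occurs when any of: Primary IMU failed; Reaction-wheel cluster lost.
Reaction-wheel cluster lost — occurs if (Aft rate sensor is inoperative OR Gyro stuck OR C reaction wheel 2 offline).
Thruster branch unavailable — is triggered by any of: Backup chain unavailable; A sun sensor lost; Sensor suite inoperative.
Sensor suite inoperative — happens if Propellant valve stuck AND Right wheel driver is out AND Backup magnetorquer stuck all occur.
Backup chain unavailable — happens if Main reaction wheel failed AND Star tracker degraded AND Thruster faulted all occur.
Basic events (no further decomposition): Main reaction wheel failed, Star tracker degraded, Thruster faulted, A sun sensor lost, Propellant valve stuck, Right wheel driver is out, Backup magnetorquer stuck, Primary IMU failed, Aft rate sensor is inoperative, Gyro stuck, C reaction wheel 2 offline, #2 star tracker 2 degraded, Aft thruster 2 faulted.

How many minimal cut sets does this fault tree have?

Backup chain unavailable [AND]: one cut set from each child combined → 1 × 1 × 1 = 1 cut set(s).
Sensor suite inoperative [AND]: one cut set from each child combined → 1 × 1 × 1 = 1 cut set(s).
Thruster branch unavailable [OR]: union of children's cut sets → 3 cut set(s).
Reaction-wheel cluster lost [OR]: union of children's cut sets → 3 cut set(s).
Control loop fails [OR]: union of children's cut sets → 4 cut set(s).
Momentum path inoperative [OR]: union of children's cut sets → 5 cut set(s).
Spacecraft attitude control lost [OR]: union of children's cut sets → 9 cut set(s).
Minimal cut sets: {Main reaction wheel failed, Star tracker degraded, Thruster faulted}; {A sun sensor lost}; {Backup magnetorquer stuck, Propellant valve stuck, Right wheel driver is out}; {Primary IMU failed}; {Aft rate sensor is inoperative}; {Gyro stuck}; {C reaction wheel 2 offline}; {#2 star tracker 2 degraded}; {Aft thruster 2 faulted}.

9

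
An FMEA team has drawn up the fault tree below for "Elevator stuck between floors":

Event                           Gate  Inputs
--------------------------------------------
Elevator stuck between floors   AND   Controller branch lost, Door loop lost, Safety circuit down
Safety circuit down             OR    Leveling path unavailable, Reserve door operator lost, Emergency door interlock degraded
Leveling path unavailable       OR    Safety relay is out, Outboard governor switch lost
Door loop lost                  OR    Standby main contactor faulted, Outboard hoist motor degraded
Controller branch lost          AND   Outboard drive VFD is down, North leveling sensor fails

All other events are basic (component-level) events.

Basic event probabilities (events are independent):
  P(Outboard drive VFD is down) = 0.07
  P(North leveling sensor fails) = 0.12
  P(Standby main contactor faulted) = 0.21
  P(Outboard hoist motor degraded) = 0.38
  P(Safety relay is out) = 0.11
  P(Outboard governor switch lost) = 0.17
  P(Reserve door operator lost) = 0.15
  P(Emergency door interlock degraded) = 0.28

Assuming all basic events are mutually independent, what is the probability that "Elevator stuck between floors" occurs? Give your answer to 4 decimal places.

0.0023

P(Controller branch lost) [AND] = 0.07 × 0.12 = 0.008400
P(Door loop lost) [OR] = 1 − (1−0.21) × (1−0.38) = 0.510200
P(Leveling path unavailable) [OR] = 1 − (1−0.11) × (1−0.17) = 0.261300
P(Safety circuit down) [OR] = 1 − (1−0.261300) × (1−0.15) × (1−0.28) = 0.547916
P(Elevator stuck between floors) [AND] = 0.008400 × 0.510200 × 0.547916 = 0.002348
Rounded to 4 decimal places: P(Elevator stuck between floors) ≈ 0.0023.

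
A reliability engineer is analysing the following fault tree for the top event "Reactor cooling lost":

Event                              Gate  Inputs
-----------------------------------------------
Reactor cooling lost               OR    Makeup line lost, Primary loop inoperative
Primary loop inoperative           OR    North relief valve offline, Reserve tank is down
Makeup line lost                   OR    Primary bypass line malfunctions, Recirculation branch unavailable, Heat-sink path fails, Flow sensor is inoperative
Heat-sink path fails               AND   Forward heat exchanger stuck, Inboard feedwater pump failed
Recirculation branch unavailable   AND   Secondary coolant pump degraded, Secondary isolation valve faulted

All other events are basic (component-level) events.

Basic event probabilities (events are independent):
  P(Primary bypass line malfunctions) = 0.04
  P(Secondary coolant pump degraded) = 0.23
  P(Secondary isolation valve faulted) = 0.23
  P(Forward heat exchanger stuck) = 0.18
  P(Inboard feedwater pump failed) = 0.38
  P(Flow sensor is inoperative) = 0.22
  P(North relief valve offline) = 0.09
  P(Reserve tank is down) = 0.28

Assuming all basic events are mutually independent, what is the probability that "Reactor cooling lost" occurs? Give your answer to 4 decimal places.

P(Recirculation branch unavailable) [AND] = 0.23 × 0.23 = 0.052900
P(Heat-sink path fails) [AND] = 0.18 × 0.38 = 0.068400
P(Makeup line lost) [OR] = 1 − (1−0.04) × (1−0.052900) × (1−0.068400) × (1−0.22) = 0.339320
P(Primary loop inoperative) [OR] = 1 − (1−0.09) × (1−0.28) = 0.344800
P(Reactor cooling lost) [OR] = 1 − (1−0.339320) × (1−0.344800) = 0.567122
Rounded to 4 decimal places: P(Reactor cooling lost) ≈ 0.5671.

0.5671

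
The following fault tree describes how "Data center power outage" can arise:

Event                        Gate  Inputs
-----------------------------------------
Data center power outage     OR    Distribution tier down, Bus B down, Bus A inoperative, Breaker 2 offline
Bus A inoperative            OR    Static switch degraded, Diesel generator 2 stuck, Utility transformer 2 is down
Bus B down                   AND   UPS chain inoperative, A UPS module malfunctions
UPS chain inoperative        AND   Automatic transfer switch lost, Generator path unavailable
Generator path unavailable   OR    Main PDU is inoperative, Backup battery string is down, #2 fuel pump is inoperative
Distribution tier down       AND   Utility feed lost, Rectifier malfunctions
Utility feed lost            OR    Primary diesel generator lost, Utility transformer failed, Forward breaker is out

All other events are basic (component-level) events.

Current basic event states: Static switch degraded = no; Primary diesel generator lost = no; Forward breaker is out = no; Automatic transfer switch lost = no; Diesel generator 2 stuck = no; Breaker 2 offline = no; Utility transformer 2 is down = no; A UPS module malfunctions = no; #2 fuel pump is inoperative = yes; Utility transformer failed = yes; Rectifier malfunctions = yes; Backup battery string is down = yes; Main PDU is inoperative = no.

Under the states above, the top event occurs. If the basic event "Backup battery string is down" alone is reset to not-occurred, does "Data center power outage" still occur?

Yes

Counterfactual: set "Backup battery string is down" to not occurred.
Utility feed lost [OR]: Primary diesel generator lost=not, Utility transformer failed=occurs, Forward breaker is out=not → at least one input occurs → occurs.
Distribution tier down [AND]: Utility feed lost=occurs, Rectifier malfunctions=occurs → all inputs occur → occurs.
Generator path unavailable [OR]: Main PDU is inoperative=not, Backup battery string is down=not, #2 fuel pump is inoperative=occurs → at least one input occurs → occurs.
UPS chain inoperative [AND]: Automatic transfer switch lost=not, Generator path unavailable=occurs → not all inputs occur → does not occur.
Bus B down [AND]: UPS chain inoperative=not, A UPS module malfunctions=not → not all inputs occur → does not occur.
Bus A inoperative [OR]: Static switch degraded=not, Diesel generator 2 stuck=not, Utility transformer 2 is down=not → no input occurs → does not occur.
Data center power outage [OR]: Distribution tier down=occurs, Bus B down=not, Bus A inoperative=not, Breaker 2 offline=not → at least one input occurs → occurs.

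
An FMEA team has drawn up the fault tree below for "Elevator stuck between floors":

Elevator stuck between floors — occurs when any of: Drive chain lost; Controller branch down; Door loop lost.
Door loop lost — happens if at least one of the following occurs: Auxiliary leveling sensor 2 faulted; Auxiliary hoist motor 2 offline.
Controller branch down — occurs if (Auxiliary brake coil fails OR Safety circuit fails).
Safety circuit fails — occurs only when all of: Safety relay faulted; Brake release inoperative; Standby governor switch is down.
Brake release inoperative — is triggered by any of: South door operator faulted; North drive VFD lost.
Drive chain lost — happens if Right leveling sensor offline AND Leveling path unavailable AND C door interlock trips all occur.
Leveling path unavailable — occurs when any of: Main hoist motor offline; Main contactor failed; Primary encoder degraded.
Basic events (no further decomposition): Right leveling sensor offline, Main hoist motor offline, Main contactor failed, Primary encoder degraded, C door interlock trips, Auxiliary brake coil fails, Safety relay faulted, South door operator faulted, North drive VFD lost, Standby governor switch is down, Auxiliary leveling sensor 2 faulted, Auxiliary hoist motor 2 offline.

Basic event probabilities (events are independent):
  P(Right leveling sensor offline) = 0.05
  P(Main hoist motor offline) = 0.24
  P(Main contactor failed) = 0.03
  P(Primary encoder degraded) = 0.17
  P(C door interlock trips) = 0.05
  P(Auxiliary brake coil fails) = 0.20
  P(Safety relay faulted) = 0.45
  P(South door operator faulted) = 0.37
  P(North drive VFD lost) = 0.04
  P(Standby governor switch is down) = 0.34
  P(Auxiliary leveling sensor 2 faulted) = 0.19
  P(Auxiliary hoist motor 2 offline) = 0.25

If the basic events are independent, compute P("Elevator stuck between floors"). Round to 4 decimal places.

0.5438

P(Leveling path unavailable) [OR] = 1 − (1−0.24) × (1−0.03) × (1−0.17) = 0.388124
P(Drive chain lost) [AND] = 0.05 × 0.388124 × 0.05 = 0.000970
P(Brake release inoperative) [OR] = 1 − (1−0.37) × (1−0.04) = 0.395200
P(Safety circuit fails) [AND] = 0.45 × 0.395200 × 0.34 = 0.060466
P(Controller branch down) [OR] = 1 − (1−0.20) × (1−0.060466) = 0.248373
P(Door loop lost) [OR] = 1 − (1−0.19) × (1−0.25) = 0.392500
P(Elevator stuck between floors) [OR] = 1 − (1−0.000970) × (1−0.248373) × (1−0.392500) = 0.543830
Rounded to 4 decimal places: P(Elevator stuck between floors) ≈ 0.5438.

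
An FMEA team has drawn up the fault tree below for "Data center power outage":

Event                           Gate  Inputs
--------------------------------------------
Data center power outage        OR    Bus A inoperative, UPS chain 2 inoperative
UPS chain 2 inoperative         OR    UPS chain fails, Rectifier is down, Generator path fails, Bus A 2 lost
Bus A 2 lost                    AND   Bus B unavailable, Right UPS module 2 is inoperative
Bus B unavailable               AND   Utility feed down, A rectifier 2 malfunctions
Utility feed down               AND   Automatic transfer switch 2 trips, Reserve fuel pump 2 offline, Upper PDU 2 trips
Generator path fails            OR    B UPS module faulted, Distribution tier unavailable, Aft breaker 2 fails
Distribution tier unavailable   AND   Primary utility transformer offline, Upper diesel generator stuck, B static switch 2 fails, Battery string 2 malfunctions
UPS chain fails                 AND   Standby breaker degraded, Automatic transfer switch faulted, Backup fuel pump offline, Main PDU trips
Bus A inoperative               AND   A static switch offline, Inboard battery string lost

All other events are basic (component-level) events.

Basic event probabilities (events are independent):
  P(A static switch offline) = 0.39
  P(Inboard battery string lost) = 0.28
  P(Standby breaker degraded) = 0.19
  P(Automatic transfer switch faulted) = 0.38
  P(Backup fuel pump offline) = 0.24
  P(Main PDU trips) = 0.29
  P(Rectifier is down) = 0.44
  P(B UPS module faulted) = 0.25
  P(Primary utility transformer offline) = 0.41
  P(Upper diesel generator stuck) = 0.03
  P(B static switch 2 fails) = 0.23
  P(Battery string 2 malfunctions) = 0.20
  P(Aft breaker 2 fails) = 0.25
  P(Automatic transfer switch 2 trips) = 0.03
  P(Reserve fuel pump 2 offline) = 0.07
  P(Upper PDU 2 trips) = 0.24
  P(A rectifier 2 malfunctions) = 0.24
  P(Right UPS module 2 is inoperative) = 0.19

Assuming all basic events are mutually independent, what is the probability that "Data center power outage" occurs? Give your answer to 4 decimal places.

P(Bus A inoperative) [AND] = 0.39 × 0.28 = 0.109200
P(UPS chain fails) [AND] = 0.19 × 0.38 × 0.24 × 0.29 = 0.005025
P(Distribution tier unavailable) [AND] = 0.41 × 0.03 × 0.23 × 0.20 = 0.000566
P(Generator path fails) [OR] = 1 − (1−0.25) × (1−0.000566) × (1−0.25) = 0.437818
P(Utility feed down) [AND] = 0.03 × 0.07 × 0.24 = 0.000504
P(Bus B unavailable) [AND] = 0.000504 × 0.24 = 0.000121
P(Bus A 2 lost) [AND] = 0.000121 × 0.19 = 0.000023
P(UPS chain 2 inoperative) [OR] = 1 − (1−0.005025) × (1−0.44) × (1−0.437818) × (1−0.000023) = 0.686767
P(Data center power outage) [OR] = 1 − (1−0.109200) × (1−0.686767) = 0.720972
Rounded to 4 decimal places: P(Data center power outage) ≈ 0.7210.

0.7210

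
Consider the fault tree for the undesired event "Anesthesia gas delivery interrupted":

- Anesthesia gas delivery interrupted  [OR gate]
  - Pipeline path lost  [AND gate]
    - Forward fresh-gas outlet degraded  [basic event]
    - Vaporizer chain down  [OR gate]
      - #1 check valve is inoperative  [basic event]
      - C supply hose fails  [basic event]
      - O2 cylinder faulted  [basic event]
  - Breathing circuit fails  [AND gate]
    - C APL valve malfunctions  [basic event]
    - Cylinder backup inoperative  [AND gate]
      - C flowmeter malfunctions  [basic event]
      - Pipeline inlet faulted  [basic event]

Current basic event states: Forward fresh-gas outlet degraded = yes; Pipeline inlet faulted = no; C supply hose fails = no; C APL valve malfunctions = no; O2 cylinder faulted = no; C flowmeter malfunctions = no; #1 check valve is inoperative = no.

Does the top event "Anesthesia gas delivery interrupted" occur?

No

Vaporizer chain down [OR]: #1 check valve is inoperative=not, C supply hose fails=not, O2 cylinder faulted=not → no input occurs → does not occur.
Pipeline path lost [AND]: Forward fresh-gas outlet degraded=occurs, Vaporizer chain down=not → not all inputs occur → does not occur.
Cylinder backup inoperative [AND]: C flowmeter malfunctions=not, Pipeline inlet faulted=not → not all inputs occur → does not occur.
Breathing circuit fails [AND]: C APL valve malfunctions=not, Cylinder backup inoperative=not → not all inputs occur → does not occur.
Anesthesia gas delivery interrupted [OR]: Pipeline path lost=not, Breathing circuit fails=not → no input occurs → does not occur.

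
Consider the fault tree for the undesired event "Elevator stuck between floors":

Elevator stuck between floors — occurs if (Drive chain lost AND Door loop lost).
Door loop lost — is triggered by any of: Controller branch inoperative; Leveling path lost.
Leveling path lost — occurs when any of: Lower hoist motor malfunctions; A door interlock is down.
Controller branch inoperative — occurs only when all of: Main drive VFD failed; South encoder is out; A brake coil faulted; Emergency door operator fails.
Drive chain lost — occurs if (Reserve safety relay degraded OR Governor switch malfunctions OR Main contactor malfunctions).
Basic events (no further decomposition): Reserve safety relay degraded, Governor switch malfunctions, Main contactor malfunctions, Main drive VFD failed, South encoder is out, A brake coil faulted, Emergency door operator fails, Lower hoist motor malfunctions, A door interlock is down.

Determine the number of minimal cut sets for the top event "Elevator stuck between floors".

Drive chain lost [OR]: union of children's cut sets → 3 cut set(s).
Controller branch inoperative [AND]: one cut set from each child combined → 1 × 1 × 1 × 1 = 1 cut set(s).
Leveling path lost [OR]: union of children's cut sets → 2 cut set(s).
Door loop lost [OR]: union of children's cut sets → 3 cut set(s).
Elevator stuck between floors [AND]: one cut set from each child combined → 3 × 3 = 9 cut set(s).
Minimal cut sets: {A brake coil faulted, Emergency door operator fails, Main drive VFD failed, Reserve safety relay degraded, South encoder is out}; {Lower hoist motor malfunctions, Reserve safety relay degraded}; {A door interlock is down, Reserve safety relay degraded}; {A brake coil faulted, Emergency door operator fails, Governor switch malfunctions, Main drive VFD failed, South encoder is out}; {Governor switch malfunctions, Lower hoist motor malfunctions}; {A door interlock is down, Governor switch malfunctions}; {A brake coil faulted, Emergency door operator fails, Main contactor malfunctions, Main drive VFD failed, South encoder is out}; {Lower hoist motor malfunctions, Main contactor malfunctions}; {A door interlock is down, Main contactor malfunctions}.

9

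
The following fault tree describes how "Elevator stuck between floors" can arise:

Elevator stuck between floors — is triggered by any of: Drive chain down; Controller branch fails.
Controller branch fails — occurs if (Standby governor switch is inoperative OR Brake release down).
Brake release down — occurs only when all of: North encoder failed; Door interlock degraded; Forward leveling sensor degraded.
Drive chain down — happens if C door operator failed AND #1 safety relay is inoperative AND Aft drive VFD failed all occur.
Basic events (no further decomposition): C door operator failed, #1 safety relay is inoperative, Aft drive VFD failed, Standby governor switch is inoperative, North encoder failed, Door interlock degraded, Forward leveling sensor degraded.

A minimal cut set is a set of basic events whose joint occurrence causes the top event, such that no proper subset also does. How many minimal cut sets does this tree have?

Drive chain down [AND]: one cut set from each child combined → 1 × 1 × 1 = 1 cut set(s).
Brake release down [AND]: one cut set from each child combined → 1 × 1 × 1 = 1 cut set(s).
Controller branch fails [OR]: union of children's cut sets → 2 cut set(s).
Elevator stuck between floors [OR]: union of children's cut sets → 3 cut set(s).
Minimal cut sets: {#1 safety relay is inoperative, Aft drive VFD failed, C door operator failed}; {Standby governor switch is inoperative}; {Door interlock degraded, Forward leveling sensor degraded, North encoder failed}.

3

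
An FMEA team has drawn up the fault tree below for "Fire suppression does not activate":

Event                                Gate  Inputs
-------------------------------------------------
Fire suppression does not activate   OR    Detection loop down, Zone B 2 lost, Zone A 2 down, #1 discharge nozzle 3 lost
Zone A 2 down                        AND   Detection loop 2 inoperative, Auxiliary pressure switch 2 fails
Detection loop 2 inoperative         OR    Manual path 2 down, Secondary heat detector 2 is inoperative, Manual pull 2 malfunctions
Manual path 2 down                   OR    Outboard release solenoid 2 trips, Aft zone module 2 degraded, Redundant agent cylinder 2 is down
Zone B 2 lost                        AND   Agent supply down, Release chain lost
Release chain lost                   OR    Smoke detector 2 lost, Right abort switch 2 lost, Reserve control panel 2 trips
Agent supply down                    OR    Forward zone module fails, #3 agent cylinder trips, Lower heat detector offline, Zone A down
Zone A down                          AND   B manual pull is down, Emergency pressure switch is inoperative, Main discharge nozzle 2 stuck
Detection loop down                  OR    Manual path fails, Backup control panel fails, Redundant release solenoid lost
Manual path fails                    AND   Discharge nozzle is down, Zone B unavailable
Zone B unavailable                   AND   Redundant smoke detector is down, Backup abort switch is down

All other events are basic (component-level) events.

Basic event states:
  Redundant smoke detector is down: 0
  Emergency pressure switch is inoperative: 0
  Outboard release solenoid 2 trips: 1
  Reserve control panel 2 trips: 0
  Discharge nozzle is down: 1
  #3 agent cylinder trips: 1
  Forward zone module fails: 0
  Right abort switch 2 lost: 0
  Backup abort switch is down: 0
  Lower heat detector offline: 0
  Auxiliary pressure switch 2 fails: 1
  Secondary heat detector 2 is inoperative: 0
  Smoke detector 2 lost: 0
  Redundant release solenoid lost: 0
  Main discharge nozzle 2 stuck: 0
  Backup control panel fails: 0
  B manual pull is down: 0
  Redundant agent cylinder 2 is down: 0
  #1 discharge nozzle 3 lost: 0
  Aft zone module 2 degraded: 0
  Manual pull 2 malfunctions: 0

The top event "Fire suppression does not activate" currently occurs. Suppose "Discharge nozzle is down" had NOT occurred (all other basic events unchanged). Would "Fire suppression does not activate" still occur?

Yes

Counterfactual: set "Discharge nozzle is down" to not occurred.
Zone B unavailable [AND]: Redundant smoke detector is down=not, Backup abort switch is down=not → not all inputs occur → does not occur.
Manual path fails [AND]: Discharge nozzle is down=not, Zone B unavailable=not → not all inputs occur → does not occur.
Detection loop down [OR]: Manual path fails=not, Backup control panel fails=not, Redundant release solenoid lost=not → no input occurs → does not occur.
Zone A down [AND]: B manual pull is down=not, Emergency pressure switch is inoperative=not, Main discharge nozzle 2 stuck=not → not all inputs occur → does not occur.
Agent supply down [OR]: Forward zone module fails=not, #3 agent cylinder trips=occurs, Lower heat detector offline=not, Zone A down=not → at least one input occurs → occurs.
Release chain lost [OR]: Smoke detector 2 lost=not, Right abort switch 2 lost=not, Reserve control panel 2 trips=not → no input occurs → does not occur.
Zone B 2 lost [AND]: Agent supply down=occurs, Release chain lost=not → not all inputs occur → does not occur.
Manual path 2 down [OR]: Outboard release solenoid 2 trips=occurs, Aft zone module 2 degraded=not, Redundant agent cylinder 2 is down=not → at least one input occurs → occurs.
Detection loop 2 inoperative [OR]: Manual path 2 down=occurs, Secondary heat detector 2 is inoperative=not, Manual pull 2 malfunctions=not → at least one input occurs → occurs.
Zone A 2 down [AND]: Detection loop 2 inoperative=occurs, Auxiliary pressure switch 2 fails=occurs → all inputs occur → occurs.
Fire suppression does not activate [OR]: Detection loop down=not, Zone B 2 lost=not, Zone A 2 down=occurs, #1 discharge nozzle 3 lost=not → at least one input occurs → occurs.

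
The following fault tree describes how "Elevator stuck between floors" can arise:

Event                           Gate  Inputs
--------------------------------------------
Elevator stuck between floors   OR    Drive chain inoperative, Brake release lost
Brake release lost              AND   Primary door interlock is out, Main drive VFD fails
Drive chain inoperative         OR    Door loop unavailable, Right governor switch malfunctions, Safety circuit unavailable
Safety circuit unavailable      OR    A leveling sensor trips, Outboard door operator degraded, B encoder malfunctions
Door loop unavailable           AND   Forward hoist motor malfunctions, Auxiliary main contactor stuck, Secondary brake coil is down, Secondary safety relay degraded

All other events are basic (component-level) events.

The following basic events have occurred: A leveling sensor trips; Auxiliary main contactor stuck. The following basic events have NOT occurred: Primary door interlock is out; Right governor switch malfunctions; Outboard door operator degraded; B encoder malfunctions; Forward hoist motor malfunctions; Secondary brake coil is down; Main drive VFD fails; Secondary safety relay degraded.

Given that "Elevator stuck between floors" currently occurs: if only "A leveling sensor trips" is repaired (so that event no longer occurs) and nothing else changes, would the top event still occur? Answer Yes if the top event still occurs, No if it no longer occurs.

Counterfactual: set "A leveling sensor trips" to not occurred.
Door loop unavailable [AND]: Forward hoist motor malfunctions=not, Auxiliary main contactor stuck=occurs, Secondary brake coil is down=not, Secondary safety relay degraded=not → not all inputs occur → does not occur.
Safety circuit unavailable [OR]: A leveling sensor trips=not, Outboard door operator degraded=not, B encoder malfunctions=not → no input occurs → does not occur.
Drive chain inoperative [OR]: Door loop unavailable=not, Right governor switch malfunctions=not, Safety circuit unavailable=not → no input occurs → does not occur.
Brake release lost [AND]: Primary door interlock is out=not, Main drive VFD fails=not → not all inputs occur → does not occur.
Elevator stuck between floors [OR]: Drive chain inoperative=not, Brake release lost=not → no input occurs → does not occur.

No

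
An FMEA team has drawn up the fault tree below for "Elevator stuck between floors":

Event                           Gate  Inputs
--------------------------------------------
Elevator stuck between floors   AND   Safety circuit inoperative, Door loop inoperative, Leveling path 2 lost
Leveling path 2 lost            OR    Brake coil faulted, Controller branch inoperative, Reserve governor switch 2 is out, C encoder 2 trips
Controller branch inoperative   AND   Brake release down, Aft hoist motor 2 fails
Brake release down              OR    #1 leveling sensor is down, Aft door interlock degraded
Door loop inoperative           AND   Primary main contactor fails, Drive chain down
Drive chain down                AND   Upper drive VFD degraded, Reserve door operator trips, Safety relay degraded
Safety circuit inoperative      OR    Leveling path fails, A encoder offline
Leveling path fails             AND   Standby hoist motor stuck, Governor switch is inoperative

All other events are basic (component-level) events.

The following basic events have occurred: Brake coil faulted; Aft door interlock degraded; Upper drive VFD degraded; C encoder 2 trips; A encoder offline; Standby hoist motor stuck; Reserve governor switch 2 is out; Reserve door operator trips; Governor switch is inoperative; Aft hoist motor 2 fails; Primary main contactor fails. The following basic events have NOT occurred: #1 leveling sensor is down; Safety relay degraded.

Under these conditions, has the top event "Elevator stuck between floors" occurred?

Leveling path fails [AND]: Standby hoist motor stuck=occurs, Governor switch is inoperative=occurs → all inputs occur → occurs.
Safety circuit inoperative [OR]: Leveling path fails=occurs, A encoder offline=occurs → at least one input occurs → occurs.
Drive chain down [AND]: Upper drive VFD degraded=occurs, Reserve door operator trips=occurs, Safety relay degraded=not → not all inputs occur → does not occur.
Door loop inoperative [AND]: Primary main contactor fails=occurs, Drive chain down=not → not all inputs occur → does not occur.
Brake release down [OR]: #1 leveling sensor is down=not, Aft door interlock degraded=occurs → at least one input occurs → occurs.
Controller branch inoperative [AND]: Brake release down=occurs, Aft hoist motor 2 fails=occurs → all inputs occur → occurs.
Leveling path 2 lost [OR]: Brake coil faulted=occurs, Controller branch inoperative=occurs, Reserve governor switch 2 is out=occurs, C encoder 2 trips=occurs → at least one input occurs → occurs.
Elevator stuck between floors [AND]: Safety circuit inoperative=occurs, Door loop inoperative=not, Leveling path 2 lost=occurs → not all inputs occur → does not occur.

No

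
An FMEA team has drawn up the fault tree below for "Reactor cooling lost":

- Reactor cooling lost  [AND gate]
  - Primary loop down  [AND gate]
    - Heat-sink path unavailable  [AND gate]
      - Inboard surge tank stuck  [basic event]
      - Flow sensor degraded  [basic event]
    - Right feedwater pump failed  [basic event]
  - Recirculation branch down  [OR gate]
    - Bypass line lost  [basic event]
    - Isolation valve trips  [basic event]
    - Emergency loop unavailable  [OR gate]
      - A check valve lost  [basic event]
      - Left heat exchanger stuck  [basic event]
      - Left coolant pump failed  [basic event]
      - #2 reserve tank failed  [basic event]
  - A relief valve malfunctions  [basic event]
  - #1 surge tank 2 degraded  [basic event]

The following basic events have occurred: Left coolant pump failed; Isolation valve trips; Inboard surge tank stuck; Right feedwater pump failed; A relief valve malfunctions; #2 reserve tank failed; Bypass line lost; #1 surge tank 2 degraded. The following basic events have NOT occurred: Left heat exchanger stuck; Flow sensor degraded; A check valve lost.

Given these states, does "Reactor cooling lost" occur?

Heat-sink path unavailable [AND]: Inboard surge tank stuck=occurs, Flow sensor degraded=not → not all inputs occur → does not occur.
Primary loop down [AND]: Heat-sink path unavailable=not, Right feedwater pump failed=occurs → not all inputs occur → does not occur.
Emergency loop unavailable [OR]: A check valve lost=not, Left heat exchanger stuck=not, Left coolant pump failed=occurs, #2 reserve tank failed=occurs → at least one input occurs → occurs.
Recirculation branch down [OR]: Bypass line lost=occurs, Isolation valve trips=occurs, Emergency loop unavailable=occurs → at least one input occurs → occurs.
Reactor cooling lost [AND]: Primary loop down=not, Recirculation branch down=occurs, A relief valve malfunctions=occurs, #1 surge tank 2 degraded=occurs → not all inputs occur → does not occur.

No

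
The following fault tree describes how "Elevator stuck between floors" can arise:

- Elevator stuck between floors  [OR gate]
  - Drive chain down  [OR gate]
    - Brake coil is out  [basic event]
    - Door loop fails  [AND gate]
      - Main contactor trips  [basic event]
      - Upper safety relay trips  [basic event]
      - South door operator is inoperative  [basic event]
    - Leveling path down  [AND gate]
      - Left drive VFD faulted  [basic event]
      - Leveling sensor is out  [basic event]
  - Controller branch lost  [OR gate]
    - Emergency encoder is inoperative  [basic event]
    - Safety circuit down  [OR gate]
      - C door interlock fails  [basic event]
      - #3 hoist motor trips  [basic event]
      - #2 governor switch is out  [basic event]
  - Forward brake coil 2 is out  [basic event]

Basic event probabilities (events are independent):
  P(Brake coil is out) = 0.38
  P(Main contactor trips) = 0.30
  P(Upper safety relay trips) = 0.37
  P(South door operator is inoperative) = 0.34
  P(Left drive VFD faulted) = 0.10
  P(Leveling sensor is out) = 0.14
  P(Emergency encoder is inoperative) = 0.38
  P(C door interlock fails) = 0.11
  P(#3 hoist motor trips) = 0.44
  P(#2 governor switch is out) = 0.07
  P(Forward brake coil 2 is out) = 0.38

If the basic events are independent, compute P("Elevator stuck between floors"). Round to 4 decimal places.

0.8952

P(Door loop fails) [AND] = 0.30 × 0.37 × 0.34 = 0.037740
P(Leveling path down) [AND] = 0.10 × 0.14 = 0.014000
P(Drive chain down) [OR] = 1 − (1−0.38) × (1−0.037740) × (1−0.014000) = 0.411751
P(Safety circuit down) [OR] = 1 − (1−0.11) × (1−0.44) × (1−0.07) = 0.536488
P(Controller branch lost) [OR] = 1 − (1−0.38) × (1−0.536488) = 0.712623
P(Elevator stuck between floors) [OR] = 1 − (1−0.411751) × (1−0.712623) × (1−0.38) = 0.895189
Rounded to 4 decimal places: P(Elevator stuck between floors) ≈ 0.8952.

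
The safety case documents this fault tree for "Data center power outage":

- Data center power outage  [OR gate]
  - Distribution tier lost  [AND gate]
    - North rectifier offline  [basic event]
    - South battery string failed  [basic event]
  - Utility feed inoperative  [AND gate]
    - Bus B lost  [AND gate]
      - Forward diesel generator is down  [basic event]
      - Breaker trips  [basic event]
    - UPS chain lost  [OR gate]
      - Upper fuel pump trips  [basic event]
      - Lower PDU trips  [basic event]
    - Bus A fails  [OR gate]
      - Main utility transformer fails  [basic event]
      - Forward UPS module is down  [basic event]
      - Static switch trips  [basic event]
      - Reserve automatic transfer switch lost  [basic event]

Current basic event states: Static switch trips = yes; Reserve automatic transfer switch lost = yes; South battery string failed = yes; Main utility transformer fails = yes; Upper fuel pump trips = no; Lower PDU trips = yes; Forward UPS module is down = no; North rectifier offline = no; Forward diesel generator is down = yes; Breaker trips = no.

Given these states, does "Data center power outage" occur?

Distribution tier lost [AND]: North rectifier offline=not, South battery string failed=occurs → not all inputs occur → does not occur.
Bus B lost [AND]: Forward diesel generator is down=occurs, Breaker trips=not → not all inputs occur → does not occur.
UPS chain lost [OR]: Upper fuel pump trips=not, Lower PDU trips=occurs → at least one input occurs → occurs.
Bus A fails [OR]: Main utility transformer fails=occurs, Forward UPS module is down=not, Static switch trips=occurs, Reserve automatic transfer switch lost=occurs → at least one input occurs → occurs.
Utility feed inoperative [AND]: Bus B lost=not, UPS chain lost=occurs, Bus A fails=occurs → not all inputs occur → does not occur.
Data center power outage [OR]: Distribution tier lost=not, Utility feed inoperative=not → no input occurs → does not occur.

No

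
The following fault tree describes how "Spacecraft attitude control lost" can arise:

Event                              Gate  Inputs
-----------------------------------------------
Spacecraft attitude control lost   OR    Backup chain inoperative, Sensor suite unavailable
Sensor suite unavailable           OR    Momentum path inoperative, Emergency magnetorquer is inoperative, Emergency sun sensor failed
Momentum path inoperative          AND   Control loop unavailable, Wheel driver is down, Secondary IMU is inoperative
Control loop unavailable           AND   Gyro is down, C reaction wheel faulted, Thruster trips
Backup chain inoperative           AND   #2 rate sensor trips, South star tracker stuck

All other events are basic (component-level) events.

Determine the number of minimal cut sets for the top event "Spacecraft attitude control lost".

Backup chain inoperative [AND]: one cut set from each child combined → 1 × 1 = 1 cut set(s).
Control loop unavailable [AND]: one cut set from each child combined → 1 × 1 × 1 = 1 cut set(s).
Momentum path inoperative [AND]: one cut set from each child combined → 1 × 1 × 1 = 1 cut set(s).
Sensor suite unavailable [OR]: union of children's cut sets → 3 cut set(s).
Spacecraft attitude control lost [OR]: union of children's cut sets → 4 cut set(s).
Minimal cut sets: {#2 rate sensor trips, South star tracker stuck}; {C reaction wheel faulted, Gyro is down, Secondary IMU is inoperative, Thruster trips, Wheel driver is down}; {Emergency magnetorquer is inoperative}; {Emergency sun sensor failed}.

4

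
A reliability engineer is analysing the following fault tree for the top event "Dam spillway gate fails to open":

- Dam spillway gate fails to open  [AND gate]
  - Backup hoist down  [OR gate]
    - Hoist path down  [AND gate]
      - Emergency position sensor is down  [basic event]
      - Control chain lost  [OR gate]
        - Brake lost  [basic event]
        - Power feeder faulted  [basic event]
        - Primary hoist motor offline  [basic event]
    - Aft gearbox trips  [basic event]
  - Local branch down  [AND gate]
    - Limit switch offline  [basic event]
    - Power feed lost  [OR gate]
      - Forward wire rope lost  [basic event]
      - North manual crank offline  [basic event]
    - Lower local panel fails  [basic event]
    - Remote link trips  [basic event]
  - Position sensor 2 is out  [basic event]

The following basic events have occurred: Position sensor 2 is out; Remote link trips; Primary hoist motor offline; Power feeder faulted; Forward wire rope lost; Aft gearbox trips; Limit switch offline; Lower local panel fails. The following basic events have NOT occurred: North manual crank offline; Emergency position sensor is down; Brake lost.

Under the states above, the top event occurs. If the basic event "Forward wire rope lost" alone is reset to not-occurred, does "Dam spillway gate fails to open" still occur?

Counterfactual: set "Forward wire rope lost" to not occurred.
Control chain lost [OR]: Brake lost=not, Power feeder faulted=occurs, Primary hoist motor offline=occurs → at least one input occurs → occurs.
Hoist path down [AND]: Emergency position sensor is down=not, Control chain lost=occurs → not all inputs occur → does not occur.
Backup hoist down [OR]: Hoist path down=not, Aft gearbox trips=occurs → at least one input occurs → occurs.
Power feed lost [OR]: Forward wire rope lost=not, North manual crank offline=not → no input occurs → does not occur.
Local branch down [AND]: Limit switch offline=occurs, Power feed lost=not, Lower local panel fails=occurs, Remote link trips=occurs → not all inputs occur → does not occur.
Dam spillway gate fails to open [AND]: Backup hoist down=occurs, Local branch down=not, Position sensor 2 is out=occurs → not all inputs occur → does not occur.

No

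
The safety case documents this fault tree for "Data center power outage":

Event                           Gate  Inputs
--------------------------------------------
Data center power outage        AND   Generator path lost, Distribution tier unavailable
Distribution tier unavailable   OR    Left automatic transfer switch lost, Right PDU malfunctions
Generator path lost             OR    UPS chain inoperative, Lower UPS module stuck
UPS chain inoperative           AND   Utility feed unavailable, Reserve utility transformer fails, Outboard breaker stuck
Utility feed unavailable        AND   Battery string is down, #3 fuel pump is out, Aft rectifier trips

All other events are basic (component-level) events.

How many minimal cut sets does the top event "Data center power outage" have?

Utility feed unavailable [AND]: one cut set from each child combined → 1 × 1 × 1 = 1 cut set(s).
UPS chain inoperative [AND]: one cut set from each child combined → 1 × 1 × 1 = 1 cut set(s).
Generator path lost [OR]: union of children's cut sets → 2 cut set(s).
Distribution tier unavailable [OR]: union of children's cut sets → 2 cut set(s).
Data center power outage [AND]: one cut set from each child combined → 2 × 2 = 4 cut set(s).
Minimal cut sets: {#3 fuel pump is out, Aft rectifier trips, Battery string is down, Left automatic transfer switch lost, Outboard breaker stuck, Reserve utility transformer fails}; {#3 fuel pump is out, Aft rectifier trips, Battery string is down, Outboard breaker stuck, Reserve utility transformer fails, Right PDU malfunctions}; {Left automatic transfer switch lost, Lower UPS module stuck}; {Lower UPS module stuck, Right PDU malfunctions}.

4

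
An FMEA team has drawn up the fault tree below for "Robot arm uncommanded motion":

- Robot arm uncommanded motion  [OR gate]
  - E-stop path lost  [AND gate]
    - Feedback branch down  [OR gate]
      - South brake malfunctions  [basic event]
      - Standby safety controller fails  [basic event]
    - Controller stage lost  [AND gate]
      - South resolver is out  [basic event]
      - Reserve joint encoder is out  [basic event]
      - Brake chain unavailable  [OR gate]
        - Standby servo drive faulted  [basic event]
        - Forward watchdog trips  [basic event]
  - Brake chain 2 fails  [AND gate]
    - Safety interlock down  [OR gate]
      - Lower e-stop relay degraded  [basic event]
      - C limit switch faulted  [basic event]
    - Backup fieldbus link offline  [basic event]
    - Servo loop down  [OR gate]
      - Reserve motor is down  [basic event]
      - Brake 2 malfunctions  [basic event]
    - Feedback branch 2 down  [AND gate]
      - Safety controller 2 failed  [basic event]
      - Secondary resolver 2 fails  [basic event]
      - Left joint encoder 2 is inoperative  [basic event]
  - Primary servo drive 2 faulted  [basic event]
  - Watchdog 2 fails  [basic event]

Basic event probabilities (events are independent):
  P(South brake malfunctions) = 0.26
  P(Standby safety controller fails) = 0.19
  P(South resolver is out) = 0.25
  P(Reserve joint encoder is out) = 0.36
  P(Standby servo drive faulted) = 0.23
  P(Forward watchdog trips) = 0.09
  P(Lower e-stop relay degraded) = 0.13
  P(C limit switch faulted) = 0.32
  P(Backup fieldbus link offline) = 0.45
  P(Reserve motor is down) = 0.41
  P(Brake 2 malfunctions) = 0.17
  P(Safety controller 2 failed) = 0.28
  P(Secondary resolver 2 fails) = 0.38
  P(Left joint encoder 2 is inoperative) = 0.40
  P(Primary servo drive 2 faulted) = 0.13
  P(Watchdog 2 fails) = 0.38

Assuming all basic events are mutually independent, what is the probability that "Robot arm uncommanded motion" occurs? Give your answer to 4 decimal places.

P(Feedback branch down) [OR] = 1 − (1−0.26) × (1−0.19) = 0.400600
P(Brake chain unavailable) [OR] = 1 − (1−0.23) × (1−0.09) = 0.299300
P(Controller stage lost) [AND] = 0.25 × 0.36 × 0.299300 = 0.026937
P(E-stop path lost) [AND] = 0.400600 × 0.026937 = 0.010791
P(Safety interlock down) [OR] = 1 − (1−0.13) × (1−0.32) = 0.408400
P(Servo loop down) [OR] = 1 − (1−0.41) × (1−0.17) = 0.510300
P(Feedback branch 2 down) [AND] = 0.28 × 0.38 × 0.40 = 0.042560
P(Brake chain 2 fails) [AND] = 0.408400 × 0.45 × 0.510300 × 0.042560 = 0.003991
P(Robot arm uncommanded motion) [OR] = 1 − (1−0.010791) × (1−0.003991) × (1−0.13) × (1−0.38) = 0.468550
Rounded to 4 decimal places: P(Robot arm uncommanded motion) ≈ 0.4686.

0.4686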